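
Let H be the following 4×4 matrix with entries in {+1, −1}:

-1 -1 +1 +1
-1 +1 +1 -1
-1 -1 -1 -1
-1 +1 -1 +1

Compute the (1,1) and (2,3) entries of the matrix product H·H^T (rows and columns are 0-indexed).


Row 1 of H: [-1, 1, 1, -1].
Row 2 of H: [-1, -1, -1, -1].
Row 3 of H: [-1, 1, -1, 1].
(H·H^T)[1][1] = Σ_j H[1][j]·H[1][j] = (-1)² + (1)² + (1)² + (-1)² = 1 + 1 + 1 + 1 = 4.
(H·H^T)[2][3] = Σ_j H[2][j]·H[3][j] = (-1)·(-1) + (-1)·(1) + (-1)·(-1) + (-1)·(1) = 1 + -1 + 1 + -1 = 0.
So rows 2 and 3 are orthogonal; the diagonal entry equals n = 4.

(1,1) entry = 4; (2,3) entry = 0.


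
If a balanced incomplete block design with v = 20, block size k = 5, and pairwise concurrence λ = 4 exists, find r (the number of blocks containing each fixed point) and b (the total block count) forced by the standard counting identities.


Any 2-(v, k, λ) BIBD satisfies two necessary conditions:
  (i)  Each point sits in r blocks, and counting incidences through any fixed point gives r(k − 1) = λ(v − 1), so r = λ(v − 1)/(k − 1).
  (ii) Total incidences bk = vr, so b = vr/k.
Step 1: r = λ(v − 1)/(k − 1) = 4·(20 − 1)/(5 − 1) = 4·19/4 = 76/4 = 19.
Step 2: b = vr/k = 20·19/5 = 380/5 = 76.
Check integrality: r = 19 ∈ Z ✓, b = 76 ∈ Z ✓.
(These identities are necessary conditions: they determine r and b for any design with these parameters, but do not by themselves prove that one exists.)

r = 19, b = 76.


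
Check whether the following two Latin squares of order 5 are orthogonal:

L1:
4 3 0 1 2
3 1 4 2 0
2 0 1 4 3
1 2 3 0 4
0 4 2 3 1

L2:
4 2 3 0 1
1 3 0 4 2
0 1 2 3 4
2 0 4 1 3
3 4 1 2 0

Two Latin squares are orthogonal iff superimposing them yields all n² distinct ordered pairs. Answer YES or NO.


Form the n² = 25 superimposed pairs (L1[i][j], L2[i][j]), row by row (rows and columns indexed from 0):
row 0: (4,4) (3,2) (0,3) (1,0) (2,1)
row 1: (3,1) (1,3) (4,0) (2,4) (0,2)
row 2: (2,0) (0,1) (1,2) (4,3) (3,4)
row 3: (1,2) (2,0) (3,4) (0,1) (4,3)
row 4: (0,3) (4,4) (2,1) (3,2) (1,0)
Orthogonality requires all 25 pairs distinct.
But the pair (1,2) repeats: cell (2,2) has L1 = 1, L2 = 2, and cell (3,0) has L1 = 1, L2 = 2.
A repeated pair means some other pair never occurs (only 15 distinct pairs out of 25), so the squares are not orthogonal.
Conclusion: NO.

NO


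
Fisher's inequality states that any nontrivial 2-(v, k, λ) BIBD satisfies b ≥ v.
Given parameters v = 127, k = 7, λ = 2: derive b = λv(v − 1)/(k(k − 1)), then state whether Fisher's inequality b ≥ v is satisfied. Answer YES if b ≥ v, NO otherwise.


r = λ(v − 1)/(k − 1) = 2·126/6 = 42.
b = vr/k = 127·42/7 = 762.
Fisher's inequality: b ≥ v ⇔ 762 ≥ 127? YES.

YES


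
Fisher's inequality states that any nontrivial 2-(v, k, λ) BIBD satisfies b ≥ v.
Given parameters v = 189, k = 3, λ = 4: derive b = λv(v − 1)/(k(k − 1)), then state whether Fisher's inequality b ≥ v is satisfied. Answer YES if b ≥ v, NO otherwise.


b = λv(v − 1)/(k(k − 1)) = 4·189·188/(3·2) = 142128/6 = 23688.
Compare with v = 189: b ≥ v, so Fisher's inequality holds.

YES


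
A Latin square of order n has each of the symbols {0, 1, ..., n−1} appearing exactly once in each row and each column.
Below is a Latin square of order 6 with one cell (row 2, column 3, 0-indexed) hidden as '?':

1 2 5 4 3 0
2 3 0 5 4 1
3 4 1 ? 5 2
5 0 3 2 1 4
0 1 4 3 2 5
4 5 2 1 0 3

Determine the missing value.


Row 2 contains symbols [1, 2, 3, 4, 5] — missing [0].
Column 3 contains symbols [1, 2, 3, 4, 5] — missing [0].
The missing symbol must appear in both missing sets; intersection = [0].
Therefore the hidden value is 0.

Missing value = 0.


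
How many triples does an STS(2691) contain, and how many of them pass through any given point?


An STS(v) is a 2-(v, 3, 1) BIBD: block size k = 3, λ = 1.
Replication: r(k − 1) = λ(v − 1) ⇒ r·2 = 2691 − 1 = 2690 ⇒ r = 1345.
Block count: b = v(v − 1)/6 = 2691·2690/6 = 7238790/6 = 1206465.
(Check via bk = vr: 1206465·3 = 3619395 = 2691·1345 = 3619395 ✓.)

r = 1345, b = 1206465.


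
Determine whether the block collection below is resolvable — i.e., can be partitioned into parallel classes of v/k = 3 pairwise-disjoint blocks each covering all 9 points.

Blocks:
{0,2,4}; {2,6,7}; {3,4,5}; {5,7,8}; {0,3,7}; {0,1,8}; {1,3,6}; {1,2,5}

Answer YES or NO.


v = 9, block size k = 3, number of blocks = 8.
For resolvability, blocks must partition into parallel classes of size v/k = 3.
Total blocks must therefore be a multiple of 3: 8 = 3·2 + 2 ⇒ not divisible ✗.
Resolvable? NO.

NO


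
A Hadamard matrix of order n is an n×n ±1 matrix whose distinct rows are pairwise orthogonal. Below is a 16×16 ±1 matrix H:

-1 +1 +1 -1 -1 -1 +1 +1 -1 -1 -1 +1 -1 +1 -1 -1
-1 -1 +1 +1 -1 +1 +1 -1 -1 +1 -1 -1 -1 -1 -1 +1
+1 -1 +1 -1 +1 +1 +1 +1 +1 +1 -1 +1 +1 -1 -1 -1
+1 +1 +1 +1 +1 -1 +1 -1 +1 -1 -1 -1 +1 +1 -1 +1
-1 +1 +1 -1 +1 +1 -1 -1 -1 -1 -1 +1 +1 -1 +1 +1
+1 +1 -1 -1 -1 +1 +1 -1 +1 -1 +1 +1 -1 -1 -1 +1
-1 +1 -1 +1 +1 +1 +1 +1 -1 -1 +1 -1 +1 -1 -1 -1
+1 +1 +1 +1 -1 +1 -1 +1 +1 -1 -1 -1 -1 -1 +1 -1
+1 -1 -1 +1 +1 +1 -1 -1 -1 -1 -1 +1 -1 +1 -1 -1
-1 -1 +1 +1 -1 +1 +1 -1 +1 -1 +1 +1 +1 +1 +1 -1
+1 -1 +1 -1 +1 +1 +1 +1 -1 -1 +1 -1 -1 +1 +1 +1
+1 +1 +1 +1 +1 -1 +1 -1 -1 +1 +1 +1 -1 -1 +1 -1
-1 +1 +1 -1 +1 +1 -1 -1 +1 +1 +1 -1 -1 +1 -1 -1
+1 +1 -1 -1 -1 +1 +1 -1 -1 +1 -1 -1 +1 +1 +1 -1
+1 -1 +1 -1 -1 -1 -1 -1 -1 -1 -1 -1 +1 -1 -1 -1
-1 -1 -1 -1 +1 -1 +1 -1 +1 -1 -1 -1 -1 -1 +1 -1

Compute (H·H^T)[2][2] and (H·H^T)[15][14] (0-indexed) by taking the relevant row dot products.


Row 2 of H: [1, -1, 1, -1, 1, 1, 1, 1, 1, 1, -1, 1, 1, -1, -1, -1].
Row 14 of H: [1, -1, 1, -1, -1, -1, -1, -1, -1, -1, -1, -1, 1, -1, -1, -1].
Row 15 of H: [-1, -1, -1, -1, 1, -1, 1, -1, 1, -1, -1, -1, -1, -1, 1, -1].
(H·H^T)[2][2] = Σ_j H[2][j]·H[2][j] = (1)² + (-1)² + (1)² + (-1)² + (1)² + (1)² + (1)² + (1)² + (1)² + (1)² + (-1)² + (1)² + (1)² + (-1)² + (-1)² + (-1)² = 1 + 1 + 1 + 1 + 1 + 1 + 1 + 1 + 1 + 1 + 1 + 1 + 1 + 1 + 1 + 1 = 16.
(H·H^T)[15][14] = Σ_j H[15][j]·H[14][j] = (-1)·(1) + (-1)·(-1) + (-1)·(1) + (-1)·(-1) + (1)·(-1) + (-1)·(-1) + (1)·(-1) + (-1)·(-1) + (1)·(-1) + (-1)·(-1) + (-1)·(-1) + (-1)·(-1) + (-1)·(1) + (-1)·(-1) + (1)·(-1) + (-1)·(-1) = -1 + 1 + -1 + 1 + -1 + 1 + -1 + 1 + -1 + 1 + 1 + 1 + -1 + 1 + -1 + 1 = 2.
Rows 15 and 14 are not orthogonal (dot product = 2 ≠ 0), so H is not a Hadamard matrix.

(2,2) entry = 16; (15,14) entry = 2.


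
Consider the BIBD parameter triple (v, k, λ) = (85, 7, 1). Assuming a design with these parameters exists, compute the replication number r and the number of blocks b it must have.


Any 2-(v, k, λ) BIBD satisfies two necessary conditions:
  (i)  Each point sits in r blocks, and counting incidences through any fixed point gives r(k − 1) = λ(v − 1), so r = λ(v − 1)/(k − 1).
  (ii) Total incidences bk = vr, so b = vr/k.
Step 1: r = λ(v − 1)/(k − 1) = 1·(85 − 1)/(7 − 1) = 1·84/6 = 84/6 = 14.
Step 2: b = vr/k = 85·14/7 = 1190/7 = 170.
Check integrality: r = 14 ∈ Z ✓, b = 170 ∈ Z ✓.
(These identities are necessary conditions: they determine r and b for any design with these parameters, but do not by themselves prove that one exists.)

r = 14, b = 170.


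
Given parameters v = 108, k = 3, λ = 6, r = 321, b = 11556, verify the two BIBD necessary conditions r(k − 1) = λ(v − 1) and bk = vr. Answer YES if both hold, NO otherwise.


Condition (i): r(k − 1) = 321·2 = 642; λ(v − 1) = 6·107 = 642. Match? YES.
Condition (ii): bk = 11556·3 = 34668; vr = 108·321 = 34668. Match? YES.
Both conditions hold? YES.

YES


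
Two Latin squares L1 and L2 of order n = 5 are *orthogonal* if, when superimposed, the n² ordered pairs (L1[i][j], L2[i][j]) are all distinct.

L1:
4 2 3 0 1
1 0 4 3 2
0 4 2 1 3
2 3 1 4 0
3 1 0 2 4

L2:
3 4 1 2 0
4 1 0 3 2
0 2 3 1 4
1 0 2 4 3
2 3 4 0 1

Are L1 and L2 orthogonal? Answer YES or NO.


Form the n² = 25 superimposed pairs (L1[i][j], L2[i][j]), row by row (rows and columns indexed from 0):
row 0: (4,3) (2,4) (3,1) (0,2) (1,0)
row 1: (1,4) (0,1) (4,0) (3,3) (2,2)
row 2: (0,0) (4,2) (2,3) (1,1) (3,4)
row 3: (2,1) (3,0) (1,2) (4,4) (0,3)
row 4: (3,2) (1,3) (0,4) (2,0) (4,1)
Orthogonality requires all 25 pairs distinct.
Check by first coordinate: for each symbol s of L1, list the L2 entries in the n cells where L1 = s; they must all differ.
  L1 = 0: L2 entries (in reading order) 2, 1, 0, 3, 4 — all 5 distinct ✓
  L1 = 1: L2 entries (in reading order) 0, 4, 1, 2, 3 — all 5 distinct ✓
  L1 = 2: L2 entries (in reading order) 4, 2, 3, 1, 0 — all 5 distinct ✓
  L1 = 3: L2 entries (in reading order) 1, 3, 4, 0, 2 — all 5 distinct ✓
  L1 = 4: L2 entries (in reading order) 3, 0, 2, 4, 1 — all 5 distinct ✓
Every symbol of L1 meets every symbol of L2 exactly once, so all 25 pairs are distinct (25 of 25).
Conclusion: YES.

YES


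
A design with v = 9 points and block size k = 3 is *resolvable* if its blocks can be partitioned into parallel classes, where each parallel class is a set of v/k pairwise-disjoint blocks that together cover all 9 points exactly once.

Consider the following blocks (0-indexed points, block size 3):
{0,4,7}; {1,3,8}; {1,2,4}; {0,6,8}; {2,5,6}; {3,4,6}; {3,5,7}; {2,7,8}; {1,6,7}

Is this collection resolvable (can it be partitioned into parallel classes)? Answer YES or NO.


v = 9, block size k = 3, number of blocks = 9.
For resolvability, blocks must partition into parallel classes of size v/k = 3.
Total blocks must therefore be a multiple of 3: 9 = 3·3 + 0 ⇒ divisible ✓.
Consider block {3,4,6}. The only other block(s) in the collection disjoint from it are {2,7,8} — just 1 block(s). Any parallel class containing {3,4,6} would need 2 other blocks each disjoint from it, so no parallel class of size 3 can contain {3,4,6}.
Since every block must belong to some parallel class in a resolution, the collection cannot be partitioned into parallel classes.
Resolvable? NO.

NO


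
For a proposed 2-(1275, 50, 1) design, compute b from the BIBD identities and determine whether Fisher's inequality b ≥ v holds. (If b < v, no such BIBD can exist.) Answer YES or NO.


r = λ(v − 1)/(k − 1) = 1·1274/49 = 26.
b = vr/k = 1275·26/50 = 663.
Fisher's inequality: b ≥ v ⇔ 663 ≥ 1275? NO.

NO


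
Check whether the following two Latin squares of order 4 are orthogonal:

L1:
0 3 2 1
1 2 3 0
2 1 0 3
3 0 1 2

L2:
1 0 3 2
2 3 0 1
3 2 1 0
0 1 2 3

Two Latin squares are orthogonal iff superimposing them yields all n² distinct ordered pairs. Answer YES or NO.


Form the n² = 16 superimposed pairs (L1[i][j], L2[i][j]), row by row (rows and columns indexed from 0):
row 0: (0,1) (3,0) (2,3) (1,2)
row 1: (1,2) (2,3) (3,0) (0,1)
row 2: (2,3) (1,2) (0,1) (3,0)
row 3: (3,0) (0,1) (1,2) (2,3)
Orthogonality requires all 16 pairs distinct.
But the pair (1,2) repeats: cell (0,3) has L1 = 1, L2 = 2, and cell (1,0) has L1 = 1, L2 = 2.
A repeated pair means some other pair never occurs (only 4 distinct pairs out of 16), so the squares are not orthogonal.
Conclusion: NO.

NO


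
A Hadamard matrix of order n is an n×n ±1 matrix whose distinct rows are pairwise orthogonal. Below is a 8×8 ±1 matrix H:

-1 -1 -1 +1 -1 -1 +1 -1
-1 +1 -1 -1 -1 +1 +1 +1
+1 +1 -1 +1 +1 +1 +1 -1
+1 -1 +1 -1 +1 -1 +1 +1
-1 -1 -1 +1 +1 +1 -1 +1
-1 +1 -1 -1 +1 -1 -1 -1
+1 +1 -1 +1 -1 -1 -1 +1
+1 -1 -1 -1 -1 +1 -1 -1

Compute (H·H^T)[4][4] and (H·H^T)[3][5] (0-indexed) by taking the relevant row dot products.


Row 3 of H: [1, -1, 1, -1, 1, -1, 1, 1].
Row 4 of H: [-1, -1, -1, 1, 1, 1, -1, 1].
Row 5 of H: [-1, 1, -1, -1, 1, -1, -1, -1].
(H·H^T)[4][4] = Σ_j H[4][j]·H[4][j] = (-1)² + (-1)² + (-1)² + (1)² + (1)² + (1)² + (-1)² + (1)² = 1 + 1 + 1 + 1 + 1 + 1 + 1 + 1 = 8.
(H·H^T)[3][5] = Σ_j H[3][j]·H[5][j] = (1)·(-1) + (-1)·(1) + (1)·(-1) + (-1)·(-1) + (1)·(1) + (-1)·(-1) + (1)·(-1) + (1)·(-1) = -1 + -1 + -1 + 1 + 1 + 1 + -1 + -1 = -2.
Rows 3 and 5 are not orthogonal (dot product = -2 ≠ 0), so H is not a Hadamard matrix.

(4,4) entry = 8; (3,5) entry = -2.


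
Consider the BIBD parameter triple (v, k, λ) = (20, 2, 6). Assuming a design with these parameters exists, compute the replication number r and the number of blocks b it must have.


Any 2-(v, k, λ) BIBD satisfies two necessary conditions:
  (i)  Each point sits in r blocks, and counting incidences through any fixed point gives r(k − 1) = λ(v − 1), so r = λ(v − 1)/(k − 1).
  (ii) Total incidences bk = vr, so b = vr/k.
Step 1: r = λ(v − 1)/(k − 1) = 6·(20 − 1)/(2 − 1) = 6·19/1 = 114/1 = 114.
Step 2: b = vr/k = 20·114/2 = 2280/2 = 1140.
Check integrality: r = 114 ∈ Z ✓, b = 1140 ∈ Z ✓.
(These identities are necessary conditions: they determine r and b for any design with these parameters, but do not by themselves prove that one exists.)

r = 114, b = 1140.


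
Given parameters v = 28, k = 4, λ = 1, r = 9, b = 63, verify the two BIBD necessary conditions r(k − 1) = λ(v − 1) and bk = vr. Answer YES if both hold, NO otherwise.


Condition (i): r(k − 1) = 9·3 = 27; λ(v − 1) = 1·27 = 27. Match? YES.
Condition (ii): bk = 63·4 = 252; vr = 28·9 = 252. Match? YES.
Both conditions hold? YES.

YES


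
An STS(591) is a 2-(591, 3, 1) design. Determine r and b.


An STS(v) is a 2-(v, 3, 1) BIBD: block size k = 3, λ = 1.
Replication: r(k − 1) = λ(v − 1) ⇒ r·2 = 591 − 1 = 590 ⇒ r = 295.
Block count: b = v(v − 1)/6 = 591·590/6 = 348690/6 = 58115.

r = 295, b = 58115.


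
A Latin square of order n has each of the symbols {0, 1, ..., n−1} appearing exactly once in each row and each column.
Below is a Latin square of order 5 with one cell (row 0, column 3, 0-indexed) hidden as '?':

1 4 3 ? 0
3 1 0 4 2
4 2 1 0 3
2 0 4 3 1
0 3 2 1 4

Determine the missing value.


Row 0 contains symbols [0, 1, 3, 4] — missing [2].
Column 3 contains symbols [0, 1, 3, 4] — missing [2].
The missing symbol must appear in both missing sets; intersection = [2].
Therefore the hidden value is 2.

Missing value = 2.


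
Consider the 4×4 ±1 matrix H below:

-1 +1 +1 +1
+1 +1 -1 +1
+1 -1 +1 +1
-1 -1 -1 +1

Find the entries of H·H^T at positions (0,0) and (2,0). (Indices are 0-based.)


Row 0 of H: [-1, 1, 1, 1].
Row 2 of H: [1, -1, 1, 1].
(H·H^T)[0][0] = Σ_j H[0][j]·H[0][j] = (-1)² + (1)² + (1)² + (1)² = 1 + 1 + 1 + 1 = 4.
(H·H^T)[2][0] = Σ_j H[2][j]·H[0][j] = (1)·(-1) + (-1)·(1) + (1)·(1) + (1)·(1) = -1 + -1 + 1 + 1 = 0.
So rows 2 and 0 are orthogonal; the diagonal entry equals n = 4.

(0,0) entry = 4; (2,0) entry = 0.


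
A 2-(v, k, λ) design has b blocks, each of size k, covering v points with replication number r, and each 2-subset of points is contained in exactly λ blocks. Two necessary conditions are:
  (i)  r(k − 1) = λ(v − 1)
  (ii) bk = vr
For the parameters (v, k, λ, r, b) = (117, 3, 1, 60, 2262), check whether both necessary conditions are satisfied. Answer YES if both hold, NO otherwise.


Condition (i): r(k − 1) = 60·2 = 120; λ(v − 1) = 1·116 = 116. Match? NO.
Condition (ii): bk = 2262·3 = 6786; vr = 117·60 = 7020. Match? NO.
Both conditions hold? NO.

NO


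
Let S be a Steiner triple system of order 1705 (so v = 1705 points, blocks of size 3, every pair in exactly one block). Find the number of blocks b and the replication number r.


An STS(v) is a 2-(v, 3, 1) BIBD: block size k = 3, λ = 1.
Replication: r(k − 1) = λ(v − 1) ⇒ r·2 = 1705 − 1 = 1704 ⇒ r = 852.
Block count: bk = vr ⇒ b·3 = 1705·852 = 1452660 ⇒ b = 484220.
(Check via b = v(v − 1)/6 = 1705·1704/6 = 2905320/6 = 484220.)

r = 852, b = 484220.


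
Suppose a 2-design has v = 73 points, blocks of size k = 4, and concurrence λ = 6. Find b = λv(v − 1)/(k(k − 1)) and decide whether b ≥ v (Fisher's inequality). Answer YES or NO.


r = λ(v − 1)/(k − 1) = 6·72/3 = 144.
b = vr/k = 73·144/4 = 2628.
Fisher's inequality: b ≥ v ⇔ 2628 ≥ 73? YES.

YES


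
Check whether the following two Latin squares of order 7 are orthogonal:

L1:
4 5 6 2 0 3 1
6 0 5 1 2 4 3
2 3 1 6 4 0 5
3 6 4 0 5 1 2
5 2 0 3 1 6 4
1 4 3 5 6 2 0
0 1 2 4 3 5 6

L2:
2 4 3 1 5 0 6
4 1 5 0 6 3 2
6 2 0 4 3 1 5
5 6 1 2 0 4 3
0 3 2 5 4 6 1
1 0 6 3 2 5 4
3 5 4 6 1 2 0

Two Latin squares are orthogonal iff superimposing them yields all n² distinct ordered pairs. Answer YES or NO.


Form the n² = 49 superimposed pairs (L1[i][j], L2[i][j]), row by row (rows and columns indexed from 0):
row 0: (4,2) (5,4) (6,3) (2,1) (0,5) (3,0) (1,6)
row 1: (6,4) (0,1) (5,5) (1,0) (2,6) (4,3) (3,2)
row 2: (2,6) (3,2) (1,0) (6,4) (4,3) (0,1) (5,5)
row 3: (3,5) (6,6) (4,1) (0,2) (5,0) (1,4) (2,3)
row 4: (5,0) (2,3) (0,2) (3,5) (1,4) (6,6) (4,1)
row 5: (1,1) (4,0) (3,6) (5,3) (6,2) (2,5) (0,4)
row 6: (0,3) (1,5) (2,4) (4,6) (3,1) (5,2) (6,0)
Orthogonality requires all 49 pairs distinct.
But the pair (2,6) repeats: cell (1,4) has L1 = 2, L2 = 6, and cell (2,0) has L1 = 2, L2 = 6.
A repeated pair means some other pair never occurs (only 35 distinct pairs out of 49), so the squares are not orthogonal.
Conclusion: NO.

NO


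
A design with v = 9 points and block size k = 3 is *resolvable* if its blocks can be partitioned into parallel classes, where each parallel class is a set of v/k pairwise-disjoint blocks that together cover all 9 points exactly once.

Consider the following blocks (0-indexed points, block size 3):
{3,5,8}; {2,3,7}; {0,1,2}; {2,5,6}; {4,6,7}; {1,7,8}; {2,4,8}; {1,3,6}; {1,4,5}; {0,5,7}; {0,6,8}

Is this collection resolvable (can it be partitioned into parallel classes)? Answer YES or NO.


v = 9, block size k = 3, number of blocks = 11.
For resolvability, blocks must partition into parallel classes of size v/k = 3.
Total blocks must therefore be a multiple of 3: 11 = 3·3 + 2 ⇒ not divisible ✗.
Resolvable? NO.

NO


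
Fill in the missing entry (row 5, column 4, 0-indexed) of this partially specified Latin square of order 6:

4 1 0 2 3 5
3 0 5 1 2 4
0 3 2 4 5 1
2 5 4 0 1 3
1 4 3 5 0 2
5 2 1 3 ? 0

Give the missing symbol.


Row 5 contains symbols [0, 1, 2, 3, 5] — missing [4].
Column 4 contains symbols [0, 1, 2, 3, 5] — missing [4].
The missing symbol must appear in both missing sets; intersection = [4].
Therefore the hidden value is 4.

Missing value = 4.


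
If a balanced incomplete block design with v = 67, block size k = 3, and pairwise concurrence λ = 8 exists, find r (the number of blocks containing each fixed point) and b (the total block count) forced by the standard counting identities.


Any 2-(v, k, λ) BIBD satisfies two necessary conditions:
  (i)  Each point sits in r blocks, and counting incidences through any fixed point gives r(k − 1) = λ(v − 1), so r = λ(v − 1)/(k − 1).
  (ii) Total incidences bk = vr, so b = vr/k.
Step 1: r = λ(v − 1)/(k − 1) = 8·(67 − 1)/(3 − 1) = 8·66/2 = 528/2 = 264.
Step 2: b = vr/k = 67·264/3 = 17688/3 = 5896.
Check integrality: r = 264 ∈ Z ✓, b = 5896 ∈ Z ✓.
(These identities are necessary conditions: they determine r and b for any design with these parameters, but do not by themselves prove that one exists.)

r = 264, b = 5896.


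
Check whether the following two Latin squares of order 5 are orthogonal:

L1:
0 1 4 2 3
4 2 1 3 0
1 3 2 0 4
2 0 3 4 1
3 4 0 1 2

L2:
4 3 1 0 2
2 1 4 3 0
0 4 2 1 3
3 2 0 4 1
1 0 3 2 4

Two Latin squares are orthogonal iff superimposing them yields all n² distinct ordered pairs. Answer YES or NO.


Form the n² = 25 superimposed pairs (L1[i][j], L2[i][j]), row by row (rows and columns indexed from 0):
row 0: (0,4) (1,3) (4,1) (2,0) (3,2)
row 1: (4,2) (2,1) (1,4) (3,3) (0,0)
row 2: (1,0) (3,4) (2,2) (0,1) (4,3)
row 3: (2,3) (0,2) (3,0) (4,4) (1,1)
row 4: (3,1) (4,0) (0,3) (1,2) (2,4)
Orthogonality requires all 25 pairs distinct.
Check by first coordinate: for each symbol s of L1, list the L2 entries in the n cells where L1 = s; they must all differ.
  L1 = 0: L2 entries (in reading order) 4, 0, 1, 2, 3 — all 5 distinct ✓
  L1 = 1: L2 entries (in reading order) 3, 4, 0, 1, 2 — all 5 distinct ✓
  L1 = 2: L2 entries (in reading order) 0, 1, 2, 3, 4 — all 5 distinct ✓
  L1 = 3: L2 entries (in reading order) 2, 3, 4, 0, 1 — all 5 distinct ✓
  L1 = 4: L2 entries (in reading order) 1, 2, 3, 4, 0 — all 5 distinct ✓
Every symbol of L1 meets every symbol of L2 exactly once, so all 25 pairs are distinct (25 of 25).
Conclusion: YES.

YES


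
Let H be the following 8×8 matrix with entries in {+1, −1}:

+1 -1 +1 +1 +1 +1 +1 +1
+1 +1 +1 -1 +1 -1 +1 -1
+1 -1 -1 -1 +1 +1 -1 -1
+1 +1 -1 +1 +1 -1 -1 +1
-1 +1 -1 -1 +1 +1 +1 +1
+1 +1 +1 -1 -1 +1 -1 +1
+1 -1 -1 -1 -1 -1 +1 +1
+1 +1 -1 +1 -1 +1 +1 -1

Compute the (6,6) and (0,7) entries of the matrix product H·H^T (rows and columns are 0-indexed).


Row 0 of H: [1, -1, 1, 1, 1, 1, 1, 1].
Row 6 of H: [1, -1, -1, -1, -1, -1, 1, 1].
Row 7 of H: [1, 1, -1, 1, -1, 1, 1, -1].
(H·H^T)[6][6] = Σ_j H[6][j]·H[6][j] = (1)² + (-1)² + (-1)² + (-1)² + (-1)² + (-1)² + (1)² + (1)² = 1 + 1 + 1 + 1 + 1 + 1 + 1 + 1 = 8.
(H·H^T)[0][7] = Σ_j H[0][j]·H[7][j] = (1)·(1) + (-1)·(1) + (1)·(-1) + (1)·(1) + (1)·(-1) + (1)·(1) + (1)·(1) + (1)·(-1) = 1 + -1 + -1 + 1 + -1 + 1 + 1 + -1 = 0.
So rows 0 and 7 are orthogonal; the diagonal entry equals n = 8.

(6,6) entry = 8; (0,7) entry = 0.


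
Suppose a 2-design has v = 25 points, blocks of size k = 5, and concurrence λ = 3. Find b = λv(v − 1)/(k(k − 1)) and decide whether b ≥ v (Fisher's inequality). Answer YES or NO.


r = λ(v − 1)/(k − 1) = 3·24/4 = 18.
b = vr/k = 25·18/5 = 90.
Fisher's inequality: b ≥ v ⇔ 90 ≥ 25? YES.

YES


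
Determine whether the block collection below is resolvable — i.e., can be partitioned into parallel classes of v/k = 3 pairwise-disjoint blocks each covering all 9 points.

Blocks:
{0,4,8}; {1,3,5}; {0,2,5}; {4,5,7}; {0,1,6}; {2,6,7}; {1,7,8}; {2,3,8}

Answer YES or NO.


v = 9, block size k = 3, number of blocks = 8.
For resolvability, blocks must partition into parallel classes of size v/k = 3.
Total blocks must therefore be a multiple of 3: 8 = 3·2 + 2 ⇒ not divisible ✗.
Resolvable? NO.

NO


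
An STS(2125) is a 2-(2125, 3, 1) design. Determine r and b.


An STS(v) is a 2-(v, 3, 1) BIBD: block size k = 3, λ = 1.
Replication: r(k − 1) = λ(v − 1) ⇒ r·2 = 2125 − 1 = 2124 ⇒ r = 1062.
Block count: b = v(v − 1)/6 = 2125·2124/6 = 4513500/6 = 752250.
(Check via bk = vr: 752250·3 = 2256750 = 2125·1062 = 2256750 ✓.)

r = 1062, b = 752250.


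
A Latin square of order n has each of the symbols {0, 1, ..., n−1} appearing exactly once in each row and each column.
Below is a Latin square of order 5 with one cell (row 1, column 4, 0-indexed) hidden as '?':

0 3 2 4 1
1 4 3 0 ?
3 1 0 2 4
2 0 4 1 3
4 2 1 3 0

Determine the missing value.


Row 1 contains symbols [0, 1, 3, 4] — missing [2].
Column 4 contains symbols [0, 1, 3, 4] — missing [2].
The missing symbol must appear in both missing sets; intersection = [2].
Therefore the hidden value is 2.

Missing value = 2.


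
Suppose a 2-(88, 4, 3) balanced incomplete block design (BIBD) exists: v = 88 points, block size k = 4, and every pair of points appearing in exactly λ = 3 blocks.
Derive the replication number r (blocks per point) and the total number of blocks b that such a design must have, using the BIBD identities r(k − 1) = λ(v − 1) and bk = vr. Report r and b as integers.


Any 2-(v, k, λ) BIBD satisfies two necessary conditions:
  (i)  Each point sits in r blocks, and counting incidences through any fixed point gives r(k − 1) = λ(v − 1), so r = λ(v − 1)/(k − 1).
  (ii) Total incidences bk = vr, so b = vr/k.
Step 1: r = λ(v − 1)/(k − 1) = 3·(88 − 1)/(4 − 1) = 3·87/3 = 261/3 = 87.
Step 2: b = vr/k = 88·87/4 = 7656/4 = 1914.
Check integrality: r = 87 ∈ Z ✓, b = 1914 ∈ Z ✓.
(These identities are necessary conditions: they determine r and b for any design with these parameters, but do not by themselves prove that one exists.)

r = 87, b = 1914.


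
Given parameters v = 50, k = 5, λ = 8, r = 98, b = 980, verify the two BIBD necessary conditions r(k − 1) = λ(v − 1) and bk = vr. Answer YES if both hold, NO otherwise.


Condition (i): r(k − 1) = 98·4 = 392; λ(v − 1) = 8·49 = 392. Match? YES.
Condition (ii): bk = 980·5 = 4900; vr = 50·98 = 4900. Match? YES.
Both conditions hold? YES.

YES


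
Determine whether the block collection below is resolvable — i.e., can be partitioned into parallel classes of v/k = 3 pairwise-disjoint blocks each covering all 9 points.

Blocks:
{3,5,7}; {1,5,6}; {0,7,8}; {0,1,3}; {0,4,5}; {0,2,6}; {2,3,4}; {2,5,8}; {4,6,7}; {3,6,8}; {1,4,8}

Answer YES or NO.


v = 9, block size k = 3, number of blocks = 11.
For resolvability, blocks must partition into parallel classes of size v/k = 3.
Total blocks must therefore be a multiple of 3: 11 = 3·3 + 2 ⇒ not divisible ✗.
Resolvable? NO.

NO


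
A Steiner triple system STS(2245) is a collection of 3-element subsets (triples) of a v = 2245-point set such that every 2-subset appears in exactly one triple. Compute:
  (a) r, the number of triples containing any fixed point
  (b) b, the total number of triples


An STS(v) is a 2-(v, 3, 1) BIBD: block size k = 3, λ = 1.
Replication: r(k − 1) = λ(v − 1) ⇒ r·2 = 2245 − 1 = 2244 ⇒ r = 1122.
Block count: b = v(v − 1)/6 = 2245·2244/6 = 5037780/6 = 839630.

r = 1122, b = 839630.


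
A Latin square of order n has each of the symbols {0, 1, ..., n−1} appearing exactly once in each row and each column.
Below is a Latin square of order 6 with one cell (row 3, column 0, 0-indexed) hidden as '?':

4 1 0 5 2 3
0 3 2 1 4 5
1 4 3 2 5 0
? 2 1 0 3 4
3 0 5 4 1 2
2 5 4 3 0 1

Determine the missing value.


Row 3 contains symbols [0, 1, 2, 3, 4] — missing [5].
Column 0 contains symbols [0, 1, 2, 3, 4] — missing [5].
The missing symbol must appear in both missing sets; intersection = [5].
Therefore the hidden value is 5.

Missing value = 5.


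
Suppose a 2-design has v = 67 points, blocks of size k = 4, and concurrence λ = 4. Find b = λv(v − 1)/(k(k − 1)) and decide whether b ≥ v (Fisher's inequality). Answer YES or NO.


r = λ(v − 1)/(k − 1) = 4·66/3 = 88.
b = vr/k = 67·88/4 = 1474.
Fisher's inequality: b ≥ v ⇔ 1474 ≥ 67? YES.

YES


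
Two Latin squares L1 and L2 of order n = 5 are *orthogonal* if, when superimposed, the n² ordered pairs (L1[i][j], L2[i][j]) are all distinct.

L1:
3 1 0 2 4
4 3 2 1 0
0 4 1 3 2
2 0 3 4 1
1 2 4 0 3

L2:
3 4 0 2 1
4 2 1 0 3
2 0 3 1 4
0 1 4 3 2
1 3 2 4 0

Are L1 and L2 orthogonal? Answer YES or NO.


Form the n² = 25 superimposed pairs (L1[i][j], L2[i][j]), row by row (rows and columns indexed from 0):
row 0: (3,3) (1,4) (0,0) (2,2) (4,1)
row 1: (4,4) (3,2) (2,1) (1,0) (0,3)
row 2: (0,2) (4,0) (1,3) (3,1) (2,4)
row 3: (2,0) (0,1) (3,4) (4,3) (1,2)
row 4: (1,1) (2,3) (4,2) (0,4) (3,0)
Orthogonality requires all 25 pairs distinct.
Check by first coordinate: for each symbol s of L1, list the L2 entries in the n cells where L1 = s; they must all differ.
  L1 = 0: L2 entries (in reading order) 0, 3, 2, 1, 4 — all 5 distinct ✓
  L1 = 1: L2 entries (in reading order) 4, 0, 3, 2, 1 — all 5 distinct ✓
  L1 = 2: L2 entries (in reading order) 2, 1, 4, 0, 3 — all 5 distinct ✓
  L1 = 3: L2 entries (in reading order) 3, 2, 1, 4, 0 — all 5 distinct ✓
  L1 = 4: L2 entries (in reading order) 1, 4, 0, 3, 2 — all 5 distinct ✓
Every symbol of L1 meets every symbol of L2 exactly once, so all 25 pairs are distinct (25 of 25).
Conclusion: YES.

YES


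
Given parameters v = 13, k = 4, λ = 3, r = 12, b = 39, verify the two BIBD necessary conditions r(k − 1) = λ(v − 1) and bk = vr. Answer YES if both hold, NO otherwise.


Condition (i): r(k − 1) = 12·3 = 36; λ(v − 1) = 3·12 = 36. Match? YES.
Condition (ii): bk = 39·4 = 156; vr = 13·12 = 156. Match? YES.
Both conditions hold? YES.

YES


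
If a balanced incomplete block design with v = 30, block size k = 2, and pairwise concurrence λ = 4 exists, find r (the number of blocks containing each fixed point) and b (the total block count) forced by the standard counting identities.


Any 2-(v, k, λ) BIBD satisfies two necessary conditions:
  (i)  Each point sits in r blocks, and counting incidences through any fixed point gives r(k − 1) = λ(v − 1), so r = λ(v − 1)/(k − 1).
  (ii) Total incidences bk = vr, so b = vr/k.
Step 1: r = λ(v − 1)/(k − 1) = 4·(30 − 1)/(2 − 1) = 4·29/1 = 116/1 = 116.
Step 2: b = vr/k = 30·116/2 = 3480/2 = 1740.
Check integrality: r = 116 ∈ Z ✓, b = 1740 ∈ Z ✓.
(These identities are necessary conditions: they determine r and b for any design with these parameters, but do not by themselves prove that one exists.)

r = 116, b = 1740.


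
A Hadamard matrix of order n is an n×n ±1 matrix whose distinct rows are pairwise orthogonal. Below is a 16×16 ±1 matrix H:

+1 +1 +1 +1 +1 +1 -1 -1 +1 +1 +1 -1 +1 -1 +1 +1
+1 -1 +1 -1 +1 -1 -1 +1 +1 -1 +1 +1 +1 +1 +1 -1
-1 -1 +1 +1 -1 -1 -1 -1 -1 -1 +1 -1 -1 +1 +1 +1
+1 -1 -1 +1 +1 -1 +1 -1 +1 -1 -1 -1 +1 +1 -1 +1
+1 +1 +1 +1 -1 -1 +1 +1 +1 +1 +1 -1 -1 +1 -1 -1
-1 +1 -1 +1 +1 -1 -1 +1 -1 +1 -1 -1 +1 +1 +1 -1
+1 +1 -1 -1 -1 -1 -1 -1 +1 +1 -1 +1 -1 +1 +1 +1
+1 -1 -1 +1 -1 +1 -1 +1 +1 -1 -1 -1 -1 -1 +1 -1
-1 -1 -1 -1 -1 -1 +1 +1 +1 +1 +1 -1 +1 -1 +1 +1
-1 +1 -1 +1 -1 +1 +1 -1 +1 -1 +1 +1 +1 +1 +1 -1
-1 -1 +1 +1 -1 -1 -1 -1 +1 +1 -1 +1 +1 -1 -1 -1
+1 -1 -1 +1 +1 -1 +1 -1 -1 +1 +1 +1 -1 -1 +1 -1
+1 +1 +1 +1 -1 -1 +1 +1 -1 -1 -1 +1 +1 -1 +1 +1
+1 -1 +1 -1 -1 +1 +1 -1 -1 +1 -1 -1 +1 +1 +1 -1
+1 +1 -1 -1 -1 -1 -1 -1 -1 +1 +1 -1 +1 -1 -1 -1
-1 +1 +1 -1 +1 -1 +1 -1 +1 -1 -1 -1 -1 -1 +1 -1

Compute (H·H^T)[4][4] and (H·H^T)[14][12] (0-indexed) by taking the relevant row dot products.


Row 4 of H: [1, 1, 1, 1, -1, -1, 1, 1, 1, 1, 1, -1, -1, 1, -1, -1].
Row 12 of H: [1, 1, 1, 1, -1, -1, 1, 1, -1, -1, -1, 1, 1, -1, 1, 1].
Row 14 of H: [1, 1, -1, -1, -1, -1, -1, -1, -1, 1, 1, -1, 1, -1, -1, -1].
(H·H^T)[4][4] = Σ_j H[4][j]·H[4][j] = (1)² + (1)² + (1)² + (1)² + (-1)² + (-1)² + (1)² + (1)² + (1)² + (1)² + (1)² + (-1)² + (-1)² + (1)² + (-1)² + (-1)² = 1 + 1 + 1 + 1 + 1 + 1 + 1 + 1 + 1 + 1 + 1 + 1 + 1 + 1 + 1 + 1 = 16.
(H·H^T)[14][12] = Σ_j H[14][j]·H[12][j] = (1)·(1) + (1)·(1) + (-1)·(1) + (-1)·(1) + (-1)·(-1) + (-1)·(-1) + (-1)·(1) + (-1)·(1) + (-1)·(-1) + (1)·(-1) + (1)·(-1) + (-1)·(1) + (1)·(1) + (-1)·(-1) + (-1)·(1) + (-1)·(1) = 1 + 1 + -1 + -1 + 1 + 1 + -1 + -1 + 1 + -1 + -1 + -1 + 1 + 1 + -1 + -1 = -2.
Rows 14 and 12 are not orthogonal (dot product = -2 ≠ 0), so H is not a Hadamard matrix.

(4,4) entry = 16; (14,12) entry = -2.


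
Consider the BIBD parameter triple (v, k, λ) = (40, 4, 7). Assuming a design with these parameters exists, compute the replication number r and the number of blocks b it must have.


Any 2-(v, k, λ) BIBD satisfies two necessary conditions:
  (i)  Each point sits in r blocks, and counting incidences through any fixed point gives r(k − 1) = λ(v − 1), so r = λ(v − 1)/(k − 1).
  (ii) Total incidences bk = vr, so b = vr/k.
Step 1: r = λ(v − 1)/(k − 1) = 7·(40 − 1)/(4 − 1) = 7·39/3 = 273/3 = 91.
Step 2: b = vr/k = 40·91/4 = 3640/4 = 910.
Check integrality: r = 91 ∈ Z ✓, b = 910 ∈ Z ✓.
(These identities are necessary conditions: they determine r and b for any design with these parameters, but do not by themselves prove that one exists.)

r = 91, b = 910.


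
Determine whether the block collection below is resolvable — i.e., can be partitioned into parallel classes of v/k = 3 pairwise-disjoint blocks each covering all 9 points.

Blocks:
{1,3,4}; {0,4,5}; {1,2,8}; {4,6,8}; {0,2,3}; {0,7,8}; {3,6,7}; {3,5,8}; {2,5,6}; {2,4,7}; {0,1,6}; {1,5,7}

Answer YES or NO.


v = 9, block size k = 3, number of blocks = 12.
For resolvability, blocks must partition into parallel classes of size v/k = 3.
Total blocks must therefore be a multiple of 3: 12 = 3·4 + 0 ⇒ divisible ✓.
Greedy packing gives 4 candidate class(es). Each should be a full parallel class (size 3, covers all 9 points).
  Class 1 (3 blocks): {1,3,4}; {0,7,8}; {2,5,6}. Points covered: [0, 1, 2, 3, 4, 5, 6, 7, 8].
  Class 2 (3 blocks): {0,4,5}; {1,2,8}; {3,6,7}. Points covered: [0, 1, 2, 3, 4, 5, 6, 7, 8].
  Class 3 (3 blocks): {4,6,8}; {0,2,3}; {1,5,7}. Points covered: [0, 1, 2, 3, 4, 5, 6, 7, 8].
  Class 4 (3 blocks): {3,5,8}; {2,4,7}; {0,1,6}. Points covered: [0, 1, 2, 3, 4, 5, 6, 7, 8].
All classes full (size 3)? YES. All classes cover every point? YES.
Resolvable? YES.

YES


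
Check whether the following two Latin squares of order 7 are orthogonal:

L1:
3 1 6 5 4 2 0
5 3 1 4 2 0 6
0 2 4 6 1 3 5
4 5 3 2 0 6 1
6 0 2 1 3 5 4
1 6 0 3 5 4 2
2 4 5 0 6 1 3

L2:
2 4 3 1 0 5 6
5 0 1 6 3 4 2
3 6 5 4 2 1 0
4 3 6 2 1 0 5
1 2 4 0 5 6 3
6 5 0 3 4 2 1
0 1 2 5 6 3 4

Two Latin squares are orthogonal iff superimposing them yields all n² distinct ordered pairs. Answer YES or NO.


Form the n² = 49 superimposed pairs (L1[i][j], L2[i][j]), row by row (rows and columns indexed from 0):
row 0: (3,2) (1,4) (6,3) (5,1) (4,0) (2,5) (0,6)
row 1: (5,5) (3,0) (1,1) (4,6) (2,3) (0,4) (6,2)
row 2: (0,3) (2,6) (4,5) (6,4) (1,2) (3,1) (5,0)
row 3: (4,4) (5,3) (3,6) (2,2) (0,1) (6,0) (1,5)
row 4: (6,1) (0,2) (2,4) (1,0) (3,5) (5,6) (4,3)
row 5: (1,6) (6,5) (0,0) (3,3) (5,4) (4,2) (2,1)
row 6: (2,0) (4,1) (5,2) (0,5) (6,6) (1,3) (3,4)
Orthogonality requires all 49 pairs distinct.
Check by first coordinate: for each symbol s of L1, list the L2 entries in the n cells where L1 = s; they must all differ.
  L1 = 0: L2 entries (in reading order) 6, 4, 3, 1, 2, 0, 5 — all 7 distinct ✓
  L1 = 1: L2 entries (in reading order) 4, 1, 2, 5, 0, 6, 3 — all 7 distinct ✓
  L1 = 2: L2 entries (in reading order) 5, 3, 6, 2, 4, 1, 0 — all 7 distinct ✓
  L1 = 3: L2 entries (in reading order) 2, 0, 1, 6, 5, 3, 4 — all 7 distinct ✓
  L1 = 4: L2 entries (in reading order) 0, 6, 5, 4, 3, 2, 1 — all 7 distinct ✓
  L1 = 5: L2 entries (in reading order) 1, 5, 0, 3, 6, 4, 2 — all 7 distinct ✓
  L1 = 6: L2 entries (in reading order) 3, 2, 4, 0, 1, 5, 6 — all 7 distinct ✓
Every symbol of L1 meets every symbol of L2 exactly once, so all 49 pairs are distinct (49 of 49).
Conclusion: YES.

YES


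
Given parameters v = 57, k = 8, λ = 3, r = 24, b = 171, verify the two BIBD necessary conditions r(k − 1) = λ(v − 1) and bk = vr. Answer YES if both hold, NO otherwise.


Condition (i): r(k − 1) = 24·7 = 168; λ(v − 1) = 3·56 = 168. Match? YES.
Condition (ii): bk = 171·8 = 1368; vr = 57·24 = 1368. Match? YES.
Both conditions hold? YES.

YES


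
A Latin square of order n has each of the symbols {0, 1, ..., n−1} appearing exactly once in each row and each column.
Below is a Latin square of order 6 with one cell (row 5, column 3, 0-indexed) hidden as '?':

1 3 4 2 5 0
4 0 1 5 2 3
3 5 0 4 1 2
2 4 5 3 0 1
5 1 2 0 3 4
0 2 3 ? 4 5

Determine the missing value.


Row 5 contains symbols [0, 2, 3, 4, 5] — missing [1].
Column 3 contains symbols [0, 2, 3, 4, 5] — missing [1].
The missing symbol must appear in both missing sets; intersection = [1].
Therefore the hidden value is 1.

Missing value = 1.


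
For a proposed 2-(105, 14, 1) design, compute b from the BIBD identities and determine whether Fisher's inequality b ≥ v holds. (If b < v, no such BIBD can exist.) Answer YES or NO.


b = λv(v − 1)/(k(k − 1)) = 1·105·104/(14·13) = 10920/182 = 60.
Compare with v = 105: b < v, so Fisher's inequality fails.

NO


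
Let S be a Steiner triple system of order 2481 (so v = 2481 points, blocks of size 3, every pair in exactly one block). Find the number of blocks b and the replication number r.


An STS(v) is a 2-(v, 3, 1) BIBD: block size k = 3, λ = 1.
Replication: r(k − 1) = λ(v − 1) ⇒ r·2 = 2481 − 1 = 2480 ⇒ r = 1240.
Block count: bk = vr ⇒ b·3 = 2481·1240 = 3076440 ⇒ b = 1025480.
(Check via b = v(v − 1)/6 = 2481·2480/6 = 6152880/6 = 1025480.)

r = 1240, b = 1025480.


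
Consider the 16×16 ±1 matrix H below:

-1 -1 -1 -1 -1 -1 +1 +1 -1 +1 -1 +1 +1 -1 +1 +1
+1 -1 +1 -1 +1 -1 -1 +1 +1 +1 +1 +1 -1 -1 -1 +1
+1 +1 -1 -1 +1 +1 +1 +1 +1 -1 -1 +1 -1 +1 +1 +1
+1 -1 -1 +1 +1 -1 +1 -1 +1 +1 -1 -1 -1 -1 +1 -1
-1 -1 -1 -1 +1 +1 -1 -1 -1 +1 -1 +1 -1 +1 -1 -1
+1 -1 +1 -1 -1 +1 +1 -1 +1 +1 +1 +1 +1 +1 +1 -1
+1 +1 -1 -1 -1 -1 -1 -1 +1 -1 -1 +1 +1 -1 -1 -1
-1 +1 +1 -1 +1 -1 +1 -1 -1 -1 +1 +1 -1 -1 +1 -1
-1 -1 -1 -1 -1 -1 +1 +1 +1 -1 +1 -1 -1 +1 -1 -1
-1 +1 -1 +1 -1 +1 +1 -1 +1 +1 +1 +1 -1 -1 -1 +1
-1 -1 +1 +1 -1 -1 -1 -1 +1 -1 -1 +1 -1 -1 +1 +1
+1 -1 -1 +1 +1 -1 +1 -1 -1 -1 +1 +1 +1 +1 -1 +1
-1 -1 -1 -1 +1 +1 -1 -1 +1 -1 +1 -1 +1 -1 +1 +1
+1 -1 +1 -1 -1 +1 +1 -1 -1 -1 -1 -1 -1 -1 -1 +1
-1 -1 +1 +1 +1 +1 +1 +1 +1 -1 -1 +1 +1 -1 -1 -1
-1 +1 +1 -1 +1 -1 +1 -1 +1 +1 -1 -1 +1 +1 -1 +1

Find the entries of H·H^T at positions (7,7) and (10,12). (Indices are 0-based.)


Row 7 of H: [-1, 1, 1, -1, 1, -1, 1, -1, -1, -1, 1, 1, -1, -1, 1, -1].
Row 10 of H: [-1, -1, 1, 1, -1, -1, -1, -1, 1, -1, -1, 1, -1, -1, 1, 1].
Row 12 of H: [-1, -1, -1, -1, 1, 1, -1, -1, 1, -1, 1, -1, 1, -1, 1, 1].
(H·H^T)[7][7] = Σ_j H[7][j]·H[7][j] = (-1)² + (1)² + (1)² + (-1)² + (1)² + (-1)² + (1)² + (-1)² + (-1)² + (-1)² + (1)² + (1)² + (-1)² + (-1)² + (1)² + (-1)² = 1 + 1 + 1 + 1 + 1 + 1 + 1 + 1 + 1 + 1 + 1 + 1 + 1 + 1 + 1 + 1 = 16.
(H·H^T)[10][12] = Σ_j H[10][j]·H[12][j] = (-1)·(-1) + (-1)·(-1) + (1)·(-1) + (1)·(-1) + (-1)·(1) + (-1)·(1) + (-1)·(-1) + (-1)·(-1) + (1)·(1) + (-1)·(-1) + (-1)·(1) + (1)·(-1) + (-1)·(1) + (-1)·(-1) + (1)·(1) + (1)·(1) = 1 + 1 + -1 + -1 + -1 + -1 + 1 + 1 + 1 + 1 + -1 + -1 + -1 + 1 + 1 + 1 = 2.
Rows 10 and 12 are not orthogonal (dot product = 2 ≠ 0), so H is not a Hadamard matrix.

(7,7) entry = 16; (10,12) entry = 2.


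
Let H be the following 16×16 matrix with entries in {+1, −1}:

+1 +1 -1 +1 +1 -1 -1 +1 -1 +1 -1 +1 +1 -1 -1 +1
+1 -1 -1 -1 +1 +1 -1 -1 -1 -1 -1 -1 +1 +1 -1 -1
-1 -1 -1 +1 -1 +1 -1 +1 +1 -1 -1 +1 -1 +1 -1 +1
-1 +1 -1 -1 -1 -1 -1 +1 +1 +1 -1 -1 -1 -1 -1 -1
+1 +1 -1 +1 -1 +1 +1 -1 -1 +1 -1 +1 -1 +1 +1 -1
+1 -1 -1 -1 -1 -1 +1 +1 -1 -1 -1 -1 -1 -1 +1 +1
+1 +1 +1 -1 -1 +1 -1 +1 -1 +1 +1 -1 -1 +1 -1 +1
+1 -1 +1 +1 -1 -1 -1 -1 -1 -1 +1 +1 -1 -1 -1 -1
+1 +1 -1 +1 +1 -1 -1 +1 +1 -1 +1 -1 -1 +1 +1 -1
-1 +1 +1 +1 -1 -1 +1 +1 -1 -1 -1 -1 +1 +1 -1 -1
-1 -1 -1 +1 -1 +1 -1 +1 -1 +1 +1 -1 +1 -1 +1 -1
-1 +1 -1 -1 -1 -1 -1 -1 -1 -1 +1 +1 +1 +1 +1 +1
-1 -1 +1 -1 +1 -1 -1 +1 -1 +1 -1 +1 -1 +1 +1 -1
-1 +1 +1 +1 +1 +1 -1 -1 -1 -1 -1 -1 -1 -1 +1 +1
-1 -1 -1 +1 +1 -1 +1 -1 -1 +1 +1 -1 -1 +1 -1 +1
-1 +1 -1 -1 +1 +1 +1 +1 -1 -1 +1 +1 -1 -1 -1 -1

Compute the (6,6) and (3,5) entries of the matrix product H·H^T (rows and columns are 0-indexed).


Row 3 of H: [-1, 1, -1, -1, -1, -1, -1, 1, 1, 1, -1, -1, -1, -1, -1, -1].
Row 5 of H: [1, -1, -1, -1, -1, -1, 1, 1, -1, -1, -1, -1, -1, -1, 1, 1].
Row 6 of H: [1, 1, 1, -1, -1, 1, -1, 1, -1, 1, 1, -1, -1, 1, -1, 1].
(H·H^T)[6][6] = Σ_j H[6][j]·H[6][j] = (1)² + (1)² + (1)² + (-1)² + (-1)² + (1)² + (-1)² + (1)² + (-1)² + (1)² + (1)² + (-1)² + (-1)² + (1)² + (-1)² + (1)² = 1 + 1 + 1 + 1 + 1 + 1 + 1 + 1 + 1 + 1 + 1 + 1 + 1 + 1 + 1 + 1 = 16.
(H·H^T)[3][5] = Σ_j H[3][j]·H[5][j] = (-1)·(1) + (1)·(-1) + (-1)·(-1) + (-1)·(-1) + (-1)·(-1) + (-1)·(-1) + (-1)·(1) + (1)·(1) + (1)·(-1) + (1)·(-1) + (-1)·(-1) + (-1)·(-1) + (-1)·(-1) + (-1)·(-1) + (-1)·(1) + (-1)·(1) = -1 + -1 + 1 + 1 + 1 + 1 + -1 + 1 + -1 + -1 + 1 + 1 + 1 + 1 + -1 + -1 = 2.
Rows 3 and 5 are not orthogonal (dot product = 2 ≠ 0), so H is not a Hadamard matrix.

(6,6) entry = 16; (3,5) entry = 2.


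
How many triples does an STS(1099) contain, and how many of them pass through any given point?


An STS(v) is a 2-(v, 3, 1) BIBD: block size k = 3, λ = 1.
Replication: r(k − 1) = λ(v − 1) ⇒ r·2 = 1099 − 1 = 1098 ⇒ r = 549.
Block count: b = v(v − 1)/6 = 1099·1098/6 = 1206702/6 = 201117.
(Check via bk = vr: 201117·3 = 603351 = 1099·549 = 603351 ✓.)

r = 549, b = 201117.


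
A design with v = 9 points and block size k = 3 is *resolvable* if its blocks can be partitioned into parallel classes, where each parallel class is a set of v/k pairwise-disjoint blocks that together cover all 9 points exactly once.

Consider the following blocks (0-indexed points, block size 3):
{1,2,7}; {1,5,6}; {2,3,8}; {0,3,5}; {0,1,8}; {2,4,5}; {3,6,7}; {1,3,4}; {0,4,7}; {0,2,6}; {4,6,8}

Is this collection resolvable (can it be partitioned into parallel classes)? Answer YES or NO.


v = 9, block size k = 3, number of blocks = 11.
For resolvability, blocks must partition into parallel classes of size v/k = 3.
Total blocks must therefore be a multiple of 3: 11 = 3·3 + 2 ⇒ not divisible ✗.
Resolvable? NO.

NO
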